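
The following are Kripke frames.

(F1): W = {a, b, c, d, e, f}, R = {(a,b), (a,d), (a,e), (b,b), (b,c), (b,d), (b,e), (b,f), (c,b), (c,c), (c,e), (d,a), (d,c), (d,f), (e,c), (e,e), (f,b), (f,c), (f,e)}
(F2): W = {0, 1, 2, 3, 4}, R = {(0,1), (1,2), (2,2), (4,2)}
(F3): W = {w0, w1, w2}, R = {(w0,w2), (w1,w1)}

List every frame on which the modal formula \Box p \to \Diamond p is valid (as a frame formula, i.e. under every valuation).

The schema corresponds to seriality: \forall x \exists y Rxy.
(F1): ✓.
(F2): fails — world 3 has no successor.
(F3): fails — world w2 has no successor.

(F1)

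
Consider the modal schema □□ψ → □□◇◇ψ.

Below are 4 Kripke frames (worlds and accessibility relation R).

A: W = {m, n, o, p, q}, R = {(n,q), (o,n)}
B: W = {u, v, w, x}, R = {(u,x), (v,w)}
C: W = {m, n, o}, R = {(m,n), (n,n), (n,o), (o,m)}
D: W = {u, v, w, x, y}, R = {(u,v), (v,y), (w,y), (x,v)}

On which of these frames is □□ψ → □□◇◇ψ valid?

Frame correspondent (Sahlqvist): ∀x ∀z (xR²z → ∃w (xR²w ∧ zR²w)) — i.e. a generalized confluence (Geach) condition.
A: fails — oR²q but no w with oR²w and qR²w.
B: satisfies the condition.
C: satisfies the condition.
D: fails — uR²y but no t with uR²t and yR²t.

B, C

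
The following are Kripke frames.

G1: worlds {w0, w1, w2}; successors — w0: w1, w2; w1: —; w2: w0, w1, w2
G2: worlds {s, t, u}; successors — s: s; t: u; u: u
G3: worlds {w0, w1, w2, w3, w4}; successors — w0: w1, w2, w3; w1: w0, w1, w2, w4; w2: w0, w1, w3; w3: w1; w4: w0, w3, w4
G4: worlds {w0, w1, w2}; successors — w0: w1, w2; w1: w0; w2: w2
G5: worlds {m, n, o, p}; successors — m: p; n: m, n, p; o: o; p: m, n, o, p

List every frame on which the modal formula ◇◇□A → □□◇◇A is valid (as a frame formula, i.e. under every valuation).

This is the axiom for a generalized confluence (Geach) condition; its first-order frame correspondent is ∀x ∀y ∀z ((xR²y ∧ xR²z) → ∃w (yRw ∧ zR²w)).
G1: fails — w0R²w0, w0R²w1 but no w with w0Rw and w1R²w.
G2: holds.
G3: holds.
G4: fails — w1R²w1, w1R²w1 but no w with w1Rw and w1R²w.
G5: fails — mR²m, mR²o but no w with mRw and oR²w.

G2, G3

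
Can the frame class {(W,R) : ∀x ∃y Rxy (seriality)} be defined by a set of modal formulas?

Yes — defined by □r → ◇r

This is a Sahlqvist condition; the D axiom □r → ◇r defines it.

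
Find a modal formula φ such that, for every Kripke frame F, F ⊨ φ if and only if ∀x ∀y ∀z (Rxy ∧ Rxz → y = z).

◇q → □q

A defining formula is ◇q → □q (the CD axiom).
Suppose ◇q→□q is valid. Take Rxy, Rxz and set V(q)={y}. Then ◇q at x, so □q at x, so q at z, i.e. z=y.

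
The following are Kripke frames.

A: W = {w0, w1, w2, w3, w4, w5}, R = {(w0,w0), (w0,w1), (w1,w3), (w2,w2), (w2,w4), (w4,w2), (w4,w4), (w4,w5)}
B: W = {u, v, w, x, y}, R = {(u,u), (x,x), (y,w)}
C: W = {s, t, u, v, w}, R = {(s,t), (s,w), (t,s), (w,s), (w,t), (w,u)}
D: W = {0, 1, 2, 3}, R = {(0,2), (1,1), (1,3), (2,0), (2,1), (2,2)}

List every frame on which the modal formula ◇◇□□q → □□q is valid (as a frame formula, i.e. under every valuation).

B

The schema corresponds to a generalized confluence (Geach) condition: ∀x ∀y ∀z ((xR²y ∧ xR²z) → ∃w (yR²w ∧ z = w)).
A: fails — w0R²w1, w0R²w0 but no w with w1R²w and w0=w.
B: condition met.
C: fails — sR²t, sR²s but no w* with tR²w* and s=w*.
D: fails — 0R²1, 0R²0 but no w with 1R²w and 0=w.
Valid on: B.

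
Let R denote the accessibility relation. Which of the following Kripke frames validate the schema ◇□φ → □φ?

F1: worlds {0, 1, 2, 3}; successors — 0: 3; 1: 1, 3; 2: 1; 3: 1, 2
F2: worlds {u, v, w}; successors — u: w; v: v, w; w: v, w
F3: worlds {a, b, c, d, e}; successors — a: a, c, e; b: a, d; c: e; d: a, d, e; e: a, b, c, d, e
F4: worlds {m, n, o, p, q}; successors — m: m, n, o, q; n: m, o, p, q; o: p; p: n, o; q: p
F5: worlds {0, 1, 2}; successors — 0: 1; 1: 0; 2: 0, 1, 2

F2

The schema corresponds to the Euclidean property: ∀x ∀y ∀z (Rxy ∧ Rxz → Ryz).
F1: fails — R03 and R03 but not R33.
F2: satisfies the condition.
F3: fails — Rac and Raa but not Rca.
F4: fails — Rmo and Rmo but not Roo.
F5: fails — R01 and R01 but not R11.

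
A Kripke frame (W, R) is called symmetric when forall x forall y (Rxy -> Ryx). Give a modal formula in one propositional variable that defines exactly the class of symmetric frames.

This is symmetry; the standard corresponding axiom is B: p → □◇p.
Suppose p→□◇p is valid. Take Rxy and set V(p)={x}. Then p at x, so □◇p at x, so ◇p at y, so some z with Ryz has p; z=x, i.e. Ryx.

p → □◇p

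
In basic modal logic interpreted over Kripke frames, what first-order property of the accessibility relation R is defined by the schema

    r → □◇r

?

symmetry

Suppose r→□◇r is valid. Take Rxy and set V(r)={x}. Then r at x, so □◇r at x, so ◇r at y, so some z with Ryz has r; z=x, i.e. Ryx.
The converse is a direct semantic check.
So the correspondent is symmetry.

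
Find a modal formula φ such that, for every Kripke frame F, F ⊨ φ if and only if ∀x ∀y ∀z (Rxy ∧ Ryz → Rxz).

The condition is transitivity. The 4 schema □p → □□p defines it.
Suppose □p→□□p is valid. Take Rxy, Ryz and set V(p)={w : Rxw}. Then □p at x, so □□p at x, so □p at y, so p at z, i.e. Rxz.

□p → □□p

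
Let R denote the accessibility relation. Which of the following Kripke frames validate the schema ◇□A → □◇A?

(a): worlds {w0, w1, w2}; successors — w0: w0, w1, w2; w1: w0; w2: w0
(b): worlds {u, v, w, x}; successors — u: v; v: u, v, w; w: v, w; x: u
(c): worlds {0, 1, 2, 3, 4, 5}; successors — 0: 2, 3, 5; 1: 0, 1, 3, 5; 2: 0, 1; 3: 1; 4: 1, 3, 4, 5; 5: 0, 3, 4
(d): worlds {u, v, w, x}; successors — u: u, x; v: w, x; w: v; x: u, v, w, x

(a), (b)

Frame correspondent (Sahlqvist): ∀x ∀y ∀z (Rxy ∧ Rxz → ∃w (Ryw ∧ Rzw)) — i.e. convergence.
(a): condition met.
(b): condition met.
(c): fails — R03 and R05 but 3 and 5 have no common successor.
(d): fails — Rxw and Rxu but w and u have no common successor.
Valid on: (a), (b).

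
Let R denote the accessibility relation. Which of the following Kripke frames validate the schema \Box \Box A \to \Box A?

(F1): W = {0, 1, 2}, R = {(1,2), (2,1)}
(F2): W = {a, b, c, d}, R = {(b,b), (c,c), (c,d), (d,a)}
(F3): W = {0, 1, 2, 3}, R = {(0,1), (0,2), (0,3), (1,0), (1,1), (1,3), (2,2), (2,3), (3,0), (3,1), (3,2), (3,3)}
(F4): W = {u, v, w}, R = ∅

(F3), (F4)

This is the axiom for density; its first-order frame correspondent is \forall x \forall y (Rxy \to \exists z (Rxz \wedge Rzy)).
(F1): fails — R12 but no z with R1z and Rz2.
(F2): fails — Rda but no z with Rdz and Rza.
(F3): ✓.
(F4): ✓.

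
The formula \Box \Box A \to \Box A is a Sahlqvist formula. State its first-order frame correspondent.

Suppose □□A→□A is valid. Take Rxy and set V(A)={w : xR²w}. Then □□A at x, so □A at x, so A at y, i.e. ∃z(Rxz∧Rzy).
Conversely, on a frame with density the schema holds at every world under every valuation.
So the correspondent is density.

density: \forall x \forall y (Rxy \to \exists z (Rxz \wedge Rzy))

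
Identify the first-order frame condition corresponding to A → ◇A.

This schema is equivalent to the T axiom □A → A.
Its frame correspondent is reflexivity — ∀x Rxx.

Reflexivity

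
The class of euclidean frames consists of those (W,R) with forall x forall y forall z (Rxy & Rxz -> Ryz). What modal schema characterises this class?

A defining formula is ◇ψ → □◇ψ (the 5 axiom).
Suppose ◇ψ→□◇ψ is valid. Take Rxy, Rxz and set V(ψ)={y}. Then ◇ψ at x, so □◇ψ at x, so ◇ψ at z, so some w with Rzw has ψ; w=y, i.e. Rzy. By symmetry of the argument, Ryz.

◇ψ → □◇ψ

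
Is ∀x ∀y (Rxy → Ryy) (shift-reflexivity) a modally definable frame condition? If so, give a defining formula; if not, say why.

This is a Sahlqvist condition; the T□ axiom □(□r → r) defines it.
Suppose □(□r→r) is valid. Take Rxy and set V(r)={w : Ryw}. Then at y, □r holds; since □(□r→r) at x, □r→r at y, so r at y, i.e. Ryy.

Yes, by □(□r → r)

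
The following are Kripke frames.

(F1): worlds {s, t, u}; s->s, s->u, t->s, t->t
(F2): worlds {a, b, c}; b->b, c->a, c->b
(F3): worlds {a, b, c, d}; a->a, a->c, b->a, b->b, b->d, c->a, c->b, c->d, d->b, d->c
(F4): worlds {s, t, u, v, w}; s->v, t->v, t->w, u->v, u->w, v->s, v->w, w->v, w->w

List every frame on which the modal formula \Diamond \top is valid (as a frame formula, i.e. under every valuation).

(F3), (F4)

This is the axiom for seriality; its first-order frame correspondent is \forall x \exists y Rxy.
(F1): fails — world u has no successor.
(F2): fails — world a has no successor.
(F3): holds.
(F4): holds.
Valid on: (F3), (F4).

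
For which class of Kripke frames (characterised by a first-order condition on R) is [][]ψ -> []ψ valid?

Density

This is the C4 axiom.
It corresponds to density: forall x forall y (Rxy -> exists z (Rxz & Rzy)).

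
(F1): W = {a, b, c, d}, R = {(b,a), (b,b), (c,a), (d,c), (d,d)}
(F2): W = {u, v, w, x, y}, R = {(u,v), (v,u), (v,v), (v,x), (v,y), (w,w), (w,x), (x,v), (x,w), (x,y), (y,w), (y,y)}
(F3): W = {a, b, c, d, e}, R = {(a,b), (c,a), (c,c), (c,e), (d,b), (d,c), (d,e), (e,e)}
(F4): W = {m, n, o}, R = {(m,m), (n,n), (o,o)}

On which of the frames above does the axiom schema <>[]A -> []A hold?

The schema corresponds to the Euclidean property: forall x forall y forall z (Rxy & Rxz -> Ryz).
(F1): fails — Rba and Rbb but not Rab.
(F2): fails — Rvu and Rvu but not Ruu.
(F3): fails — Rab and Rab but not Rbb.
(F4): condition met.
Valid on: (F4).

(F4)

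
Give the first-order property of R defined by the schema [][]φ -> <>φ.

forall x exists w (x R^2 w & xRw)

This is a Sahlqvist (Geach-type) schema ◇^0□^2φ → □^0◇^1φ.
Minimal-valuation argument: fix x; take any y with xR^0y and any z with xR^0z. Set V(φ) to the set of worlds R-reachable from y in exactly 2 steps. Then □^2φ holds at y, so the antecedent holds at x; validity forces ◇^1φ at z, giving a w with zR^1w and yR^2w.
First-order correspondent: forall x exists w (x R^2 w & xRw).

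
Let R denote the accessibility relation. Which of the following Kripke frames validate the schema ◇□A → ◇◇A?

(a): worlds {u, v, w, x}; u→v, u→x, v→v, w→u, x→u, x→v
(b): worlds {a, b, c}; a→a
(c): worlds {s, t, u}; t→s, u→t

(a), (b)

Frame correspondent (Sahlqvist): ∀x ∀y (xRy → ∃w (yRw ∧ xR²w)) — i.e. a generalized confluence (Geach) condition.
(a): ✓.
(b): ✓.
(c): fails — tRs but no w with sRw and tR²w.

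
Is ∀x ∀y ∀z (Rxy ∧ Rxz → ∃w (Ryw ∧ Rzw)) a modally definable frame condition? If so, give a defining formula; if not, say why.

Yes, by ◇□p → □◇p

Yes: it is convergence, defined by the .2 schema ◇□p → □◇p.
Suppose ◇□p→□◇p is valid. Take Rxy, Rxz and set V(p)={w : Ryw}. Then □p at y so ◇□p at x, so □◇p at x, so ◇p at z, giving w with Rzw and Ryw.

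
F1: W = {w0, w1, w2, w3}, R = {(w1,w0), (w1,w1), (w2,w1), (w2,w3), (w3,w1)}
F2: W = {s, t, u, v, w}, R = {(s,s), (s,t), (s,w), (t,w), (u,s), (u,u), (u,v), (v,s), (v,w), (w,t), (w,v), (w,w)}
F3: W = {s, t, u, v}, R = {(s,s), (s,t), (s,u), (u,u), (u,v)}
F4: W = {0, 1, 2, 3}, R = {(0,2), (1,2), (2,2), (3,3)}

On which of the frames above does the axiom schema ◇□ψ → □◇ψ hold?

F2, F4

Frame correspondent (Sahlqvist): ∀x ∀y ∀z (Rxy ∧ Rxz → ∃w (Ryw ∧ Rzw)) — i.e. convergence.
F1: fails — Rw1w1 and Rw1w0 but w1 and w0 have no common successor.
F2: satisfies the condition.
F3: fails — Rsu and Rst but u and t have no common successor.
F4: satisfies the condition.
Valid on: F2, F4.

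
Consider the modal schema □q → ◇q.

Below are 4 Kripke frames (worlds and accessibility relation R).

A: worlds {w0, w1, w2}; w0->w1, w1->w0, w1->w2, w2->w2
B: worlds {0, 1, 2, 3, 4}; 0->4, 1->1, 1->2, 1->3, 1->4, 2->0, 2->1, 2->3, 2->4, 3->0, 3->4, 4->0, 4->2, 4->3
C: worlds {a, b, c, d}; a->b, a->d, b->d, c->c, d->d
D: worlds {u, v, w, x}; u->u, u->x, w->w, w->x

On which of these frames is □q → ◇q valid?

A, B, C

The schema corresponds to seriality: ∀x ∃y Rxy.
A: satisfies the condition.
B: satisfies the condition.
C: satisfies the condition.
D: fails — world v has no successor.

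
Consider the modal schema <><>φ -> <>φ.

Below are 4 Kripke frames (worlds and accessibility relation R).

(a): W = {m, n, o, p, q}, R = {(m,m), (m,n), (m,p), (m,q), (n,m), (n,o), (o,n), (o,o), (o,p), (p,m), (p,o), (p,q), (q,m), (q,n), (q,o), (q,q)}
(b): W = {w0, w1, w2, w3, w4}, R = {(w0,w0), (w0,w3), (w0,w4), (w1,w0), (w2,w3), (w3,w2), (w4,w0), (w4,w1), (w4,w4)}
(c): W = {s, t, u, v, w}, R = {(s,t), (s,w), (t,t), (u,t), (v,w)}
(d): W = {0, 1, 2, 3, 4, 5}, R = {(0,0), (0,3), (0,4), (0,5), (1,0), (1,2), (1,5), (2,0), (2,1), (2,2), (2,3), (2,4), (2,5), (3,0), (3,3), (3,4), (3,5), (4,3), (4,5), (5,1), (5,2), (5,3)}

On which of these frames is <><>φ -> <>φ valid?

(c)

Frame correspondent (Sahlqvist): forall x forall y forall z (Rxy & Ryz -> Rxz) — i.e. transitivity.
(a): fails — Ron and Rnm but not Rom.
(b): fails — Rw1w0 and Rw0w4 but not Rw1w4.
(c): condition met.
(d): fails — R53 and R34 but not R54.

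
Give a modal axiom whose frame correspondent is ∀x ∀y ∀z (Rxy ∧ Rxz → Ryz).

◇ψ → □◇ψ

A defining formula is ◇ψ → □◇ψ (the 5 axiom).
Suppose ◇ψ→□◇ψ is valid. Take Rxy, Rxz and set V(ψ)={y}. Then ◇ψ at x, so □◇ψ at x, so ◇ψ at z, so some w with Rzw has ψ; w=y, i.e. Rzy. By symmetry of the argument, Ryz.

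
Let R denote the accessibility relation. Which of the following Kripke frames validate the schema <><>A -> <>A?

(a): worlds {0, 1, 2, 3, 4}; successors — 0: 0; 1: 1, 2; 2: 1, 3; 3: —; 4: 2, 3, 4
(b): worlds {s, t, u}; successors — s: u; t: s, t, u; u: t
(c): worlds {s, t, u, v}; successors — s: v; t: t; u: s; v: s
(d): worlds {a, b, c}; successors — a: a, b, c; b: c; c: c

(d)

The schema corresponds to transitivity: forall x forall y forall z (Rxy & Ryz -> Rxz).
(a): fails — R12 and R23 but not R13.
(b): fails — Rut and Rts but not Rus.
(c): fails — Rsv and Rvs but not Rss.
(d): holds.
Valid on: (d).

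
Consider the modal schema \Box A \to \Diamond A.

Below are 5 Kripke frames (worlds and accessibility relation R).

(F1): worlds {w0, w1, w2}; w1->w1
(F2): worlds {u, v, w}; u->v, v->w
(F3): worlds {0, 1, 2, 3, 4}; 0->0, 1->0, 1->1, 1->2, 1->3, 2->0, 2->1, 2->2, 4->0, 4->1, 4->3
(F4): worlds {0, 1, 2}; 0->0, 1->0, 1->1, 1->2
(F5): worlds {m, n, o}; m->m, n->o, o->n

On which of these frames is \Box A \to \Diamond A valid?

(F5)

This is the axiom for seriality; its first-order frame correspondent is \forall x \exists y Rxy.
(F1): fails — world w0 has no successor.
(F2): fails — world w has no successor.
(F3): fails — world 3 has no successor.
(F4): fails — world 2 has no successor.
(F5): ✓.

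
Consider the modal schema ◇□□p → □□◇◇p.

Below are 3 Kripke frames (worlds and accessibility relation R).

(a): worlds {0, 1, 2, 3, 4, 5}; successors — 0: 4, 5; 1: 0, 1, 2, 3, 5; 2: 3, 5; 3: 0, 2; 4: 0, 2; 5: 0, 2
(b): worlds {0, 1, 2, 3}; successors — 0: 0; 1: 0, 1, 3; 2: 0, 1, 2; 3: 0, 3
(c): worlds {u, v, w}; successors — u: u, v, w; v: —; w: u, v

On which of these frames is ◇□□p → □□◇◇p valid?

Frame correspondent (Sahlqvist): ∀x ∀y ∀z ((xRy ∧ xR²z) → ∃w (yR²w ∧ zR²w)) — i.e. a generalized confluence (Geach) condition.
(a): fails — 0R4, 0R²0 but no w with 4R²w and 0R²w.
(b): condition met.
(c): fails — uRu, uR²v but no t with uR²t and vR²t.
Valid on: (b).

(b)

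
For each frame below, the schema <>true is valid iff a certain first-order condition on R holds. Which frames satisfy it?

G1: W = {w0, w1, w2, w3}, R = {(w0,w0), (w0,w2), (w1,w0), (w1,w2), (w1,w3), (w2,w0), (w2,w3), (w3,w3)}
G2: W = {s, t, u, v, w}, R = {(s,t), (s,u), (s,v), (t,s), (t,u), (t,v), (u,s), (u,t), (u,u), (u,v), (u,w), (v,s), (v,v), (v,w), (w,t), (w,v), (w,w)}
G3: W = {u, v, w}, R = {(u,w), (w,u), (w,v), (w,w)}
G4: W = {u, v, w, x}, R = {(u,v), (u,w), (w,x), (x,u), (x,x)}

The schema corresponds to seriality: forall x exists y Rxy.
G1: satisfies the condition.
G2: satisfies the condition.
G3: fails — world v has no successor.
G4: fails — world v has no successor.
Valid on: G1, G2.

G1, G2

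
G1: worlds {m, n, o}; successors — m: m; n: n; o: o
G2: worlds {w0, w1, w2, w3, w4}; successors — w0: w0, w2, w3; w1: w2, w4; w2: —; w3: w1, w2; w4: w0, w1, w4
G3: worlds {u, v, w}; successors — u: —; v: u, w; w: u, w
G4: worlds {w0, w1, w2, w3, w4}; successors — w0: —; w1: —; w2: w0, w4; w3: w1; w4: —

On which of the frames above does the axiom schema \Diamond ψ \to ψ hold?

G1

Frame correspondent (Sahlqvist): \forall x \forall y (xRy \to \exists w (y = w \wedge x = w)) — i.e. a generalized confluence (Geach) condition.
G1: holds.
G2: fails — w0Rw2 but w2 ≠ w0.
G3: fails — vRu but u ≠ v.
G4: fails — w2Rw0 but w0 ≠ w2.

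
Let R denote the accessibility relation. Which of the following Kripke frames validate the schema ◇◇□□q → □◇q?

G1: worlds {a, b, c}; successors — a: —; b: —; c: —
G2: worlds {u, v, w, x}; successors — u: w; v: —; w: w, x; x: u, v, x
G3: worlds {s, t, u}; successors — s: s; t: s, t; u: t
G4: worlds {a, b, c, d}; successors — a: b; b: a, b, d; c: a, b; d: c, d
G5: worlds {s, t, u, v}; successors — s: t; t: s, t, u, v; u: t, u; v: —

G1, G3, G4

Frame correspondent (Sahlqvist): ∀x ∀y ∀z ((xR²y ∧ xRz) → ∃w (yR²w ∧ zRw)) — i.e. a generalized confluence (Geach) condition.
G1: satisfies the condition.
G2: fails — wR²v, wRw but no t with vR²t and wRt.
G3: satisfies the condition.
G4: satisfies the condition.
G5: fails — sR²v, sRt but no w with vR²w and tRw.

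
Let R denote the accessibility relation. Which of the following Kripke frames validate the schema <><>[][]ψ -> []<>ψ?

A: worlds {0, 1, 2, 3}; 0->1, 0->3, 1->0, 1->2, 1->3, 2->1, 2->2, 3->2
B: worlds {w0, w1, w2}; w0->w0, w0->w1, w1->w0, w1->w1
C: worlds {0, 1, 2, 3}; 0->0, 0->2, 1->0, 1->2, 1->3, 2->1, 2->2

Frame correspondent (Sahlqvist): forall x forall y forall z ((x R^2 y & xRz) -> exists w (y R^2 w & zRw)) — i.e. a generalized confluence (Geach) condition.
A: ✓.
B: ✓.
C: fails — 1R²0, 1R3 but no w with 0R²w and 3Rw.
Valid on: A, B.

A, B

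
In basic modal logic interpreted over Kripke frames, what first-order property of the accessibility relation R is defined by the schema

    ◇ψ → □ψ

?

This schema is the CD axiom.
Its frame correspondent is partial functionality — ∀x ∀y ∀z (Rxy ∧ Rxz → y = z).

partial functionality: ∀x ∀y ∀z (Rxy ∧ Rxz → y = z)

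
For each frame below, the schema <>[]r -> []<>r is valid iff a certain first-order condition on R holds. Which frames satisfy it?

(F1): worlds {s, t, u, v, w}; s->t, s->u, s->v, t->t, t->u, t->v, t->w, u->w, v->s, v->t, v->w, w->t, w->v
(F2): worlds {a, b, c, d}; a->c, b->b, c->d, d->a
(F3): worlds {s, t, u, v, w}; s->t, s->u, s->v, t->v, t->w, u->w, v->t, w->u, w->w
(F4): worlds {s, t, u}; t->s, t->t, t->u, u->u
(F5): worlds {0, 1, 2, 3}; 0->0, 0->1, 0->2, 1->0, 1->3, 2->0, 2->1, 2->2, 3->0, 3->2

(F2), (F5)

Frame correspondent (Sahlqvist): forall x forall y forall z (Rxy & Rxz -> exists w (Ryw & Rzw)) — i.e. convergence.
(F1): fails — Rtw and Rtu but w and u have no common successor.
(F2): holds.
(F3): fails — Rsv and Rsu but v and u have no common successor.
(F4): fails — Rtt and Rts but t and s have no common successor.
(F5): holds.
Valid on: (F2), (F5).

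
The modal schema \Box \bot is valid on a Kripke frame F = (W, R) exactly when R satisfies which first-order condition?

Emptiness of R

□⊥ is valid iff no world has any successor (otherwise □⊥ fails at any world with one).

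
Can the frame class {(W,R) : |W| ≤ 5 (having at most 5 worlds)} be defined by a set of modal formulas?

No — not modally definable

If a class were modally definable it would be closed under disjoint unions (Goldblatt–Thomason).
Any modal formula valid on each of 6 disjoint one-world frames is valid on their disjoint union (validity is preserved under disjoint unions). Each one-world frame has |W|=1≤5, but the union has |W|=6.
So no modal formula (or set of formulas) defines exactly the |W|≤5 frames.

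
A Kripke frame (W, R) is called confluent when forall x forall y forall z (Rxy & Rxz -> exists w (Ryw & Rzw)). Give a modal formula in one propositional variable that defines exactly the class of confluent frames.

◇□r → □◇r

This is convergence; the standard corresponding axiom is .2: ◇□r → □◇r.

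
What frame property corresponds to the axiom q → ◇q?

Reflexivity

This schema is equivalent to the T axiom □q → q.
Its frame correspondent is reflexivity — ∀x Rxx.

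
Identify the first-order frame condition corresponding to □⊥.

emptiness of R

□⊥ is valid iff no world has any successor (otherwise □⊥ fails at any world with one).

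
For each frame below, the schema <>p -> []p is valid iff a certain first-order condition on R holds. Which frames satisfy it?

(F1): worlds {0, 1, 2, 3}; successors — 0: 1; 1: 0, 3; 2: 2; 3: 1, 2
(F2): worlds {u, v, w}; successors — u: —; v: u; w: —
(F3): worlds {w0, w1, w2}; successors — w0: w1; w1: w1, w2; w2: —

Frame correspondent (Sahlqvist): forall x forall y forall z (Rxy & Rxz -> y = z) — i.e. partial functionality.
(F1): fails — 1 sees both 0 and 3.
(F2): ✓.
(F3): fails — w1 sees both w1 and w2.

(F2)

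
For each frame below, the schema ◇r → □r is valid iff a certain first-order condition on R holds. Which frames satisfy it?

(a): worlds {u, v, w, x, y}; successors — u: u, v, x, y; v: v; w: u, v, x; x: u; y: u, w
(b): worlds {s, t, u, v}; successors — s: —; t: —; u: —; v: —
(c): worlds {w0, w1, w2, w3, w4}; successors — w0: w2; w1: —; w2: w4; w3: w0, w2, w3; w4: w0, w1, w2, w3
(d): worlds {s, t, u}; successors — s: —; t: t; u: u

(b), (d)

The schema corresponds to partial functionality: ∀x ∀y ∀z (Rxy ∧ Rxz → y = z).
(a): fails — u sees both u and v.
(b): ✓.
(c): fails — w3 sees both w0 and w2.
(d): ✓.
Valid on: (b), (d).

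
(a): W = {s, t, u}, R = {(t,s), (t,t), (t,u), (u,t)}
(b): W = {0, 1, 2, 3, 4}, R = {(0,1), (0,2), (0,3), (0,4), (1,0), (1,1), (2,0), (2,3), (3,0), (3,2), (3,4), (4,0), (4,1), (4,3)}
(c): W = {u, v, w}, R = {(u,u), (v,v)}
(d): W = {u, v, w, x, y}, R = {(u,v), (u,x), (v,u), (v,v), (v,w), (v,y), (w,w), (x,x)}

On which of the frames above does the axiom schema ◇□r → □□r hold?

The schema corresponds to a generalized confluence (Geach) condition: ∀x ∀y ∀z ((xRy ∧ xR²z) → ∃w (yRw ∧ z = w)).
(a): fails — tRs, tR²s but no w with sRw and s=w.
(b): fails — 0R1, 0R²2 but no w with 1Rw and 2=w.
(c): holds.
(d): fails — uRv, uR²x but no t with vRt and x=t.
Valid on: (c).

(c)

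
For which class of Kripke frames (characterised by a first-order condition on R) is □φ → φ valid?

This is the T axiom.
Its frame correspondent is reflexivity — ∀x Rxx.

reflexivity: ∀x Rxx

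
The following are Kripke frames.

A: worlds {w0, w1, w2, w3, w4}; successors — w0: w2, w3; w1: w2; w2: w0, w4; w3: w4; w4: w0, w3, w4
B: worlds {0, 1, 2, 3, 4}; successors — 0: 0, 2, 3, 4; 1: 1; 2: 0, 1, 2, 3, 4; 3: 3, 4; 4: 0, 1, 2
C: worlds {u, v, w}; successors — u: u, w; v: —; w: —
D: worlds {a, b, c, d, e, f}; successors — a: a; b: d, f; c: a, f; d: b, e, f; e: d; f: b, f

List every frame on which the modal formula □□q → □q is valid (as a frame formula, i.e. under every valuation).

The schema corresponds to density: ∀x ∀y (Rxy → ∃z (Rxz ∧ Rzy)).
A: fails — Rw1w2 but no z with Rw1z and Rzw2.
B: holds.
C: holds.
D: fails — Red but no z with Rez and Rzd.

B, C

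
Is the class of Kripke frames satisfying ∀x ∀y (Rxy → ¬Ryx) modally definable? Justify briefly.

Not definable by any modal formula

Any modally definable frame class is closed under surjective bounded morphisms.
The 3-cycle (worlds w0,w1,w2 with w0→w1→w2→w0) is asymmetric. Mapping every world to a single reflexive point • is a surjective bounded morphism, and the reflexive point is not asymmetric (R•• but asymmetry requires ¬R••).
Hence asymmetry is not modally definable.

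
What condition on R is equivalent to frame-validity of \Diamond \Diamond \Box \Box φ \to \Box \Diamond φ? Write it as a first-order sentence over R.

\forall x \forall y \forall z ((x R^2 y \wedge xRz) \to \exists w (y R^2 w \wedge zRw))

This is a Sahlqvist (Geach-type) schema ◇^2□^2φ → □^1◇^1φ.
First-order correspondent: \forall x \forall y \forall z ((x R^2 y \wedge xRz) \to \exists w (y R^2 w \wedge zRw)).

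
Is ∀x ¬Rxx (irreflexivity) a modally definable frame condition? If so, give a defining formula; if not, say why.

Any modally definable frame class is closed under surjective bounded morphisms.
The 3-cycle (worlds a,b,c with a→b→c→a) is irreflexive, and the map sending every world to a single reflexive point • is a surjective bounded morphism (forth: every edge maps to (•,•); back: every world has a successor). So any modal formula valid on the 3-cycle is also valid on the reflexive point, which is not irreflexive.
So no modal formula (or set of formulas) defines exactly the irreflexive frames.

Not definable by any modal formula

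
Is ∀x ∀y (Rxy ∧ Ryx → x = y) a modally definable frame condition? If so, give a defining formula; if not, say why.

No

Modal frame validity is preserved under surjective bounded morphisms.
The 8-cycle (worlds s,t,u,v,w,x,y,z with s→t→u→v→w→x→y→z→s) is antisymmetric. Sending even-indexed worlds to a and odd-indexed worlds to b is a surjective bounded morphism onto the two-world frame with a↔b, which is not antisymmetric.
So no modal formula (or set of formulas) defines exactly the antisymmetric frames.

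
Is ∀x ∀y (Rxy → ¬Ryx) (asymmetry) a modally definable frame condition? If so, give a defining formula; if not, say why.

No — not modally definable

Modal frame validity is preserved under surjective bounded morphisms.
The 3-cycle (worlds 0,1,2 with 0→1→2→0) is asymmetric. Mapping every world to a single reflexive point • is a surjective bounded morphism, and the reflexive point is not asymmetric (R•• but asymmetry requires ¬R••).
Hence asymmetry is not modally definable.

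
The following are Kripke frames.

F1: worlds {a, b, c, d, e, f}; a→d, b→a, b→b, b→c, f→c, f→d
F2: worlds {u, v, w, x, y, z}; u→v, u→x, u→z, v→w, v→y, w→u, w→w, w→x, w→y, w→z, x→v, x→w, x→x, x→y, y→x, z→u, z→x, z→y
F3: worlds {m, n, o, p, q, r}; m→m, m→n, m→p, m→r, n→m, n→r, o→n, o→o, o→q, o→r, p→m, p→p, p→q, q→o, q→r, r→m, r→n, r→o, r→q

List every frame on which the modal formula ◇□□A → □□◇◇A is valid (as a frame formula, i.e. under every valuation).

F2, F3

Frame correspondent (Sahlqvist): ∀x ∀y ∀z ((xRy ∧ xR²z) → ∃w (yR²w ∧ zR²w)) — i.e. a generalized confluence (Geach) condition.
F1: fails — bRa, bR²a but no w with aR²w and aR²w.
F2: satisfies the condition.
F3: satisfies the condition.
Valid on: F2, F3.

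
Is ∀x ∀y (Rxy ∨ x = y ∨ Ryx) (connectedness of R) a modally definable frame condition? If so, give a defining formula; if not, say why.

No

Any modally definable frame class is closed under disjoint unions.
Take 2 disjoint single-world reflexive frames: each is trivially connected, but their disjoint union has 2 worlds with no edge between distinct components, so it is not connected.
So no modal formula (or set of formulas) defines exactly the connected frames.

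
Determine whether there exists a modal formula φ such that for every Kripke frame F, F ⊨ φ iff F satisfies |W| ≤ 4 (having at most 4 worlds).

If a class were modally definable it would be closed under disjoint unions (Goldblatt–Thomason).
Any modal formula valid on each of 5 disjoint one-world frames is valid on their disjoint union (validity is preserved under disjoint unions). Each one-world frame has |W|=1≤4, but the union has |W|=5.
Hence having at most 4 worlds is not modally definable.

No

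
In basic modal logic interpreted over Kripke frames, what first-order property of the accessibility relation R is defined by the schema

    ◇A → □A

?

Suppose ◇A→□A is valid. Take Rxy, Rxz and set V(A)={y}. Then ◇A at x, so □A at x, so A at z, i.e. z=y.
Conversely, any frame satisfying ∀x ∀y ∀z (Rxy ∧ Rxz → y = z) validates the schema.
So the correspondent is partial functionality.

partial functionality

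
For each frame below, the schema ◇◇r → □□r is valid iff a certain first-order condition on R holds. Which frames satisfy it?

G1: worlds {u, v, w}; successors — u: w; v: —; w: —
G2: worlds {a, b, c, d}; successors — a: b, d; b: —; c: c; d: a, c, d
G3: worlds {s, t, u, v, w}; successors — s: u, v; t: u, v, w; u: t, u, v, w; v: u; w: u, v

G1

Frame correspondent (Sahlqvist): ∀x ∀y ∀z ((xR²y ∧ xR²z) → ∃w (y = w ∧ z = w)) — i.e. a generalized confluence (Geach) condition.
G1: satisfies the condition.
G2: fails — aR²a, aR²c but a ≠ c.
G3: fails — sR²t, sR²u but t ≠ u.
Valid on: G1.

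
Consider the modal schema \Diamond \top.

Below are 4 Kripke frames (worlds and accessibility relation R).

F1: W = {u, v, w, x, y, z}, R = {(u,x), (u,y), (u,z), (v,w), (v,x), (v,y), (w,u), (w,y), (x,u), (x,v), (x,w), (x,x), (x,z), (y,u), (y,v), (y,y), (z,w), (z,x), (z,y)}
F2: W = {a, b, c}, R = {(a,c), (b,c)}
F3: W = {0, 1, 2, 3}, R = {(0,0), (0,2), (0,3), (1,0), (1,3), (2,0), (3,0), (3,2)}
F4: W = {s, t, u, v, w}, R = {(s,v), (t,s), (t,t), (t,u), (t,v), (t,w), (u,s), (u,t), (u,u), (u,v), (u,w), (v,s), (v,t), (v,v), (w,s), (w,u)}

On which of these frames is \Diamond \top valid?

F1, F3, F4

This is the axiom for seriality; its first-order frame correspondent is \forall x \exists y Rxy.
F1: holds.
F2: fails — world c has no successor.
F3: holds.
F4: holds.
Valid on: F1, F3, F4.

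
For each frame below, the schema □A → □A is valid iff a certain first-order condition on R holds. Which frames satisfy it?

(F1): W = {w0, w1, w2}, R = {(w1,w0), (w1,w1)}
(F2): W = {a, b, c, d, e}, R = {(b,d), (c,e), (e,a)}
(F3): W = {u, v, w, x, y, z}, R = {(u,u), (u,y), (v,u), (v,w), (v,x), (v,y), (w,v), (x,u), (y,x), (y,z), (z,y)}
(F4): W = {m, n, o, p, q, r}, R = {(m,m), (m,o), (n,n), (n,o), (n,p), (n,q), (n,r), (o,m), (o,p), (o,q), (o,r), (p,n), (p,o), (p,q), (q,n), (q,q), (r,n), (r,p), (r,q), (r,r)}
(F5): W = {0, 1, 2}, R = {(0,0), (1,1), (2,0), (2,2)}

This is the axiom for a generalized confluence (Geach) condition; its first-order frame correspondent is ∀x ∀z (xRz → ∃w (xRw ∧ z = w)).
(F1): condition met.
(F2): condition met.
(F3): condition met.
(F4): condition met.
(F5): condition met.

(F1), (F2), (F3), (F4), (F5)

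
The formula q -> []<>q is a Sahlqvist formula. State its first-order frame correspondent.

Suppose q→□◇q is valid. Take Rxy and set V(q)={x}. Then q at x, so □◇q at x, so ◇q at y, so some z with Ryz has q; z=x, i.e. Ryx.

Symmetry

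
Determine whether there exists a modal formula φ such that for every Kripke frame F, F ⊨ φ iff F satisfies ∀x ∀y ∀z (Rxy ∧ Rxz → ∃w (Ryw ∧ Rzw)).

Yes, by ◇□q → □◇q

This is a Sahlqvist condition; the .2 axiom ◇□q → □◇q defines it.
Suppose ◇□q→□◇q is valid. Take Rxy, Rxz and set V(q)={w : Ryw}. Then □q at y so ◇□q at x, so □◇q at x, so ◇q at z, giving w with Rzw and Ryw.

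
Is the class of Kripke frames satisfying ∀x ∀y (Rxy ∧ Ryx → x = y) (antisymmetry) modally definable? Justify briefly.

Any modally definable frame class is closed under surjective bounded morphisms.
The 6-cycle (worlds a,b,c,d,e,f with a→b→c→d→e→f→a) is antisymmetric. Sending even-indexed worlds to • and odd-indexed worlds to ∘ is a surjective bounded morphism onto the two-world frame with •↔∘, which is not antisymmetric.
Hence antisymmetry is not modally definable.

Not definable by any modal formula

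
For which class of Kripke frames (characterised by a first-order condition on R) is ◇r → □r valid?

Suppose ◇r→□r is valid. Take Rxy, Rxz and set V(r)={y}. Then ◇r at x, so □r at x, so r at z, i.e. z=y.

Partial functionality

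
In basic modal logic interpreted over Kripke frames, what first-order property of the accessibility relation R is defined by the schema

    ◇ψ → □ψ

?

Suppose ◇ψ→□ψ is valid. Take Rxy, Rxz and set V(ψ)={y}. Then ◇ψ at x, so □ψ at x, so ψ at z, i.e. z=y.

Partial functionality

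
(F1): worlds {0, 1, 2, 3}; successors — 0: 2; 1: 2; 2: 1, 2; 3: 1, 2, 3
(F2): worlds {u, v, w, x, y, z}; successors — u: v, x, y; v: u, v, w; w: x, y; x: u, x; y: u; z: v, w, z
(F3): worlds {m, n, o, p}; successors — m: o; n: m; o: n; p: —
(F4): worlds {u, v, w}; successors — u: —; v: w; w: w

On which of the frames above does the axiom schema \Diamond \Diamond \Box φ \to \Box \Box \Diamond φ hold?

The schema corresponds to a generalized confluence (Geach) condition: \forall x \forall y \forall z ((x R^2 y \wedge x R^2 z) \to \exists w (yRw \wedge zRw)).
(F1): condition met.
(F2): fails — uR²v, uR²w but no t with vRt and wRt.
(F3): condition met.
(F4): condition met.

(F1), (F3), (F4)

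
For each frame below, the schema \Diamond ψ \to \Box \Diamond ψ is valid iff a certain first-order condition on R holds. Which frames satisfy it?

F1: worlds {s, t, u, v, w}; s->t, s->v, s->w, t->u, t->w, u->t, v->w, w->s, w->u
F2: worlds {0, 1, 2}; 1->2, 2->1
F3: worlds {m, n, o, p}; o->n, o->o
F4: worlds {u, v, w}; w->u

none

Frame correspondent (Sahlqvist): \forall x \forall y \forall z (Rxy \wedge Rxz \to Ryz) — i.e. the Euclidean property.
F1: fails — Rsv and Rsv but not Rvv.
F2: fails — R12 and R12 but not R22.
F3: fails — Ron and Roo but not Rno.
F4: fails — Rwu and Rwu but not Ruu.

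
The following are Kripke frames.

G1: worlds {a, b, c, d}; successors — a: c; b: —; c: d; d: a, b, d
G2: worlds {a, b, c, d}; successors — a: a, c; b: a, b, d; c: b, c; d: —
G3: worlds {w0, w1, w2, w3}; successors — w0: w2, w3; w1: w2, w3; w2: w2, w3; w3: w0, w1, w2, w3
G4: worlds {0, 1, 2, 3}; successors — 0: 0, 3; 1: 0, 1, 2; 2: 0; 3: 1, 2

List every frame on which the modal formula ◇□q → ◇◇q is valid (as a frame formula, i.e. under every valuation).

G3, G4

Frame correspondent (Sahlqvist): ∀x ∀y (xRy → ∃w (yRw ∧ xR²w)) — i.e. a generalized confluence (Geach) condition.
G1: fails — dRb but no w with bRw and dR²w.
G2: fails — bRd but no w with dRw and bR²w.
G3: holds.
G4: holds.
Valid on: G3, G4.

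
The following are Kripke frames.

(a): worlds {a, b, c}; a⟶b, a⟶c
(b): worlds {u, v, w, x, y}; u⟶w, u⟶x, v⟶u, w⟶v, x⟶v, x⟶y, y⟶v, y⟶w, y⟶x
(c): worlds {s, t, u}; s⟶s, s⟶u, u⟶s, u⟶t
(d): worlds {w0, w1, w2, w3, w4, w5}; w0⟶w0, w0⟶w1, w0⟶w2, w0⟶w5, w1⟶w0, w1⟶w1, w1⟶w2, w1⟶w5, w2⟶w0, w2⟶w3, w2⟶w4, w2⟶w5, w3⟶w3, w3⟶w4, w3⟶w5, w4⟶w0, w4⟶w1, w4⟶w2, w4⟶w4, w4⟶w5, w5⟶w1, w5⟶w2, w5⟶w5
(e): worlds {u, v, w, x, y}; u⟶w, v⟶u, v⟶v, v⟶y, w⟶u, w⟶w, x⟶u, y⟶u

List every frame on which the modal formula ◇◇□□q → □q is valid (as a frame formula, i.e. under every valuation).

(a), (d)

This is the axiom for a generalized confluence (Geach) condition; its first-order frame correspondent is ∀x ∀y ∀z ((xR²y ∧ xRz) → ∃w (yR²w ∧ z = w)).
(a): satisfies the condition.
(b): fails — uR²y, uRw but no t with yR²t and w=t.
(c): fails — sR²t, sRs but no w with tR²w and s=w.
(d): satisfies the condition.
(e): fails — vR²u, vRv but no t with uR²t and v=t.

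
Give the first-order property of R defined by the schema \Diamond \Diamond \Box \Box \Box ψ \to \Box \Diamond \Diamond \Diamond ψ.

This is a Sahlqvist (Geach-type) schema ◇^2□^3ψ → □^1◇^3ψ.
First-order correspondent: \forall x \forall y \forall z ((x R^2 y \wedge xRz) \to \exists w (y R^3 w \wedge z R^3 w)).

\forall x \forall y \forall z ((x R^2 y \wedge xRz) \to \exists w (y R^3 w \wedge z R^3 w))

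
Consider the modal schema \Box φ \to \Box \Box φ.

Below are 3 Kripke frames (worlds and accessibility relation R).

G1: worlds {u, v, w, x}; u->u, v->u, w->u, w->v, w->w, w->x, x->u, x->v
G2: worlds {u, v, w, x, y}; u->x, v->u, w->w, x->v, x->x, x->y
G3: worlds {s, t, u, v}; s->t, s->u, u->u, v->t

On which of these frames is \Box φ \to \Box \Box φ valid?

G1, G3

The schema corresponds to transitivity: \forall x \forall y \forall z (Rxy \wedge Ryz \to Rxz).
G1: ✓.
G2: fails — Rvu and Rux but not Rvx.
G3: ✓.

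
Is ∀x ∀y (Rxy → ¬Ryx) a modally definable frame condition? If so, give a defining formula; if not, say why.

Not modally definable

Any modally definable frame class is closed under surjective bounded morphisms.
The 3-cycle (worlds 0,1,2 with 0→1→2→0) is asymmetric. Mapping every world to a single reflexive point • is a surjective bounded morphism, and the reflexive point is not asymmetric (R•• but asymmetry requires ¬R••).
So no modal formula (or set of formulas) defines exactly the asymmetric frames.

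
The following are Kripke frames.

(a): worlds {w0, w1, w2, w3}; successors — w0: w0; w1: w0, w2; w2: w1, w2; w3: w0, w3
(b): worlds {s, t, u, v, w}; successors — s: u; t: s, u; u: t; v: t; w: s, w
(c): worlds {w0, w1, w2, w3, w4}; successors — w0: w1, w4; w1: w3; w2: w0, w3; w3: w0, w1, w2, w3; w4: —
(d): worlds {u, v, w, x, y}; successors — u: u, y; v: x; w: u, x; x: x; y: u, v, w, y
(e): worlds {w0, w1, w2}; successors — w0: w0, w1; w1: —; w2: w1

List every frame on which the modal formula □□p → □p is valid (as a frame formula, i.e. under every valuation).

(a), (d)

The schema corresponds to density: ∀x ∀y (Rxy → ∃z (Rxz ∧ Rzy)).
(a): satisfies the condition.
(b): fails — Rut but no z with Ruz and Rzt.
(c): fails — Rw0w4 but no z with Rw0z and Rzw4.
(d): satisfies the condition.
(e): fails — Rw2w1 but no z with Rw2z and Rzw1.
Valid on: (a), (d).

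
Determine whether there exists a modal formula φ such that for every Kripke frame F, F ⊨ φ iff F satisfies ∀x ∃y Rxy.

Yes: it is seriality, defined by the D schema □p → ◇p.
Suppose □p→◇p is valid. At any x set V(p)=W. Then □p at x, so ◇p at x, so x has a successor.

Definable; □p → ◇p defines it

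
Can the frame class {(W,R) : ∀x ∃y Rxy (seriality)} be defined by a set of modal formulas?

This is a Sahlqvist condition; the D axiom □q → ◇q defines it.
Suppose □q→◇q is valid. At any x set V(q)=W. Then □q at x, so ◇q at x, so x has a successor.

Definable; □q → ◇q defines it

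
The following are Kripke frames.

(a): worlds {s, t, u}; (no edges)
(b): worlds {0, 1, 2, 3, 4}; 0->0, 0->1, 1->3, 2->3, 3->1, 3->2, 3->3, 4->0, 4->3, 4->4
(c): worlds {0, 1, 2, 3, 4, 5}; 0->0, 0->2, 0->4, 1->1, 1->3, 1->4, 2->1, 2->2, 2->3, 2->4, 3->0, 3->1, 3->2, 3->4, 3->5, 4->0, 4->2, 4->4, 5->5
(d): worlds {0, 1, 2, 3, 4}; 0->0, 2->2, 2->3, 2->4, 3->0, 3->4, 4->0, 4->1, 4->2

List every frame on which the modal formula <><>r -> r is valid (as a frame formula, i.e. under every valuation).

The schema corresponds to a generalized confluence (Geach) condition: forall x forall y (x R^2 y -> exists w (y = w & x = w)).
(a): satisfies the condition.
(b): fails — 0R²1 but 1 ≠ 0.
(c): fails — 0R²1 but 1 ≠ 0.
(d): fails — 2R²0 but 0 ≠ 2.
Valid on: (a).

(a)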